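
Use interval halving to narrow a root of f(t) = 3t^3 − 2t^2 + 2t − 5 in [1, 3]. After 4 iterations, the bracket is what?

[1.125, 1.25]

t = 2 gives f = 15, positive; keep [1, 2]
t = 1.5 gives f = 3.625, positive; keep [1, 1.5]
t = 1.25 gives f = 0.234375, positive; keep [1, 1.25]
t = 1.125 gives f = -1.0098, negative; keep [1.125, 1.25]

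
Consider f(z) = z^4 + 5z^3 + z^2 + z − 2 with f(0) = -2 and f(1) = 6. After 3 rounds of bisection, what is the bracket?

z = 0.5 gives f = -0.5625, negative; keep [0.5, 1]
z = 0.75 gives f = 1.738281, positive; keep [0.5, 0.75]
z = 0.625 gives f = 0.388916, positive; keep [0.5, 0.625]

[0.5, 0.625]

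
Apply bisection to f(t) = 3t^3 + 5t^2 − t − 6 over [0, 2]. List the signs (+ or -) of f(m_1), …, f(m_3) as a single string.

+--

midpoint 1: f = 1 > 0 → [0, 1]
midpoint 0.5: f = -4.875 < 0 → [0.5, 1]
midpoint 0.75: f = -2.671875 < 0 → [0.75, 1]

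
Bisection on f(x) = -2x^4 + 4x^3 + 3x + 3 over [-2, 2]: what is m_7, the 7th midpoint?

-0.59375

x = 0 gives f = 3, positive; keep [-2, 0]
x = -1 gives f = -6, negative; keep [-1, 0]
x = -0.5 gives f = 0.875, positive; keep [-1, -0.5]
x = -0.75 gives f = -1.5703, negative; keep [-0.75, -0.5]
x = -0.625 gives f = -0.1567, negative; keep [-0.625, -0.5]
x = -0.5625 gives f = 0.4004, positive; keep [-0.625, -0.5625]
x = -0.59375 gives f = 0.1329, positive; keep [-0.625, -0.59375]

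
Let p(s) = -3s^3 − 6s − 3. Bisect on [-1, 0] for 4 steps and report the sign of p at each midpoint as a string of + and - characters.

p(-0.5) = 0.375 > 0, so the root lies in [-0.5, 0]
p(-0.25) = -1.453125 < 0, so the root lies in [-0.5, -0.25]
p(-0.375) = -0.591797 < 0, so the root lies in [-0.5, -0.375]
p(-0.4375) = -0.1238 < 0, so the root lies in [-0.5, -0.4375]

+---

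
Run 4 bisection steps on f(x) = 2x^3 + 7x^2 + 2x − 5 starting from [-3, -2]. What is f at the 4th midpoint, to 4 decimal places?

0.2515

midpoint -2.5: f = 2.5 > 0 → [-3, -2.5]
midpoint -2.75: f = 0.84375 > 0 → [-3, -2.75]
midpoint -2.875: f = -0.417969 < 0 → [-2.875, -2.75]
midpoint -2.8125: f = 0.2515 > 0 → [-2.875, -2.8125]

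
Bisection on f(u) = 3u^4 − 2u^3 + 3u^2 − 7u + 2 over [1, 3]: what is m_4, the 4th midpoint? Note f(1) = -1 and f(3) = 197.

midpoint 2: f = 32 > 0 → [1, 2]
midpoint 1.5: f = 6.6875 > 0 → [1, 1.5]
midpoint 1.25: f = 1.355469 > 0 → [1, 1.25]
midpoint 1.125: f = -0.1204 < 0 → [1.125, 1.25]

1.125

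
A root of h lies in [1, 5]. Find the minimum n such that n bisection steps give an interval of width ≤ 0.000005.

Width after n steps is 4/2^n. Need 2^n ≥ 4/0.000005 = 800000.
2^19 = 524288 < 800000 ≤ 2^20 = 1048576, so n = 20.

20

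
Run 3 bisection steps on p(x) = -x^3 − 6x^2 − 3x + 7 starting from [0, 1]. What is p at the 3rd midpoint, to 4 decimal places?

-0.8887

m = 0.5, p(m) = 3.875 (+); new bracket [0.5, 1]
m = 0.75, p(m) = 0.953125 (+); new bracket [0.75, 1]
m = 0.875, p(m) = -0.888672 (−); new bracket [0.75, 0.875]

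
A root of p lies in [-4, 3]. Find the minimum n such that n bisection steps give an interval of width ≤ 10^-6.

Width after n steps is 7/2^n. Need 2^n ≥ 7/10^-6 = 7000000.
2^22 = 4194304 < 7000000 ≤ 2^23 = 8388608, so n = 23.

23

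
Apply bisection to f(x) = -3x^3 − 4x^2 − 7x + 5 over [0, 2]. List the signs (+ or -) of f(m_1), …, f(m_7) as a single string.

x = 1 gives f = -9, negative; keep [0, 1]
x = 0.5 gives f = 0.125, positive; keep [0.5, 1]
x = 0.75 gives f = -3.765625, negative; keep [0.5, 0.75]
x = 0.625 gives f = -1.6699, negative; keep [0.5, 0.625]
x = 0.5625 gives f = -0.7371, negative; keep [0.5, 0.5625]
x = 0.53125 gives f = -0.2975, negative; keep [0.5, 0.53125]
x = 0.515625 gives f = -0.0841, negative; keep [0.5, 0.515625]

-+-----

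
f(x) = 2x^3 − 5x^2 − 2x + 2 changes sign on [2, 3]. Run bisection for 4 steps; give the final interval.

x = 2.5 gives f = -3, negative; keep [2.5, 3]
x = 2.75 gives f = 0.28125, positive; keep [2.5, 2.75]
x = 2.625 gives f = -1.527344, negative; keep [2.625, 2.75]
x = 2.6875 gives f = -0.6665, negative; keep [2.6875, 2.75]

[2.6875, 2.75]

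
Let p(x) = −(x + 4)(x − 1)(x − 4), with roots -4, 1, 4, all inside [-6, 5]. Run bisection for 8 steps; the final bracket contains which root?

midpoint -0.5: p = -23.625 < 0 → [-6, -0.5]
midpoint -3.25: p = -23.109375 < 0 → [-6, -3.25]
midpoint -4.625: p = 30.322266 > 0 → [-4.625, -3.25]
midpoint -3.9375: p = -2.4495 < 0 → [-4.625, -3.9375]
midpoint -4.28125: p = 12.3006 > 0 → [-4.28125, -3.9375]
midpoint -4.109375: p = 4.5318 > 0 → [-4.109375, -3.9375]
midpoint -4.0234375: p = 0.9447 > 0 → [-4.0234375, -3.9375]
midpoint -3.98046875: p = -0.7763 < 0 → [-4.0234375, -3.98046875]

-4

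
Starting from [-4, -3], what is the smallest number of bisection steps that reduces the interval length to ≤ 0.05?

Width after n steps is 1/2^n. Need 2^n ≥ 1/0.05 = 20.
2^4 = 16 < 20 ≤ 2^5 = 32, so n = 5.

5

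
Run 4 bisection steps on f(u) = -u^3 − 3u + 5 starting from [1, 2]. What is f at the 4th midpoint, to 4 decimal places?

u = 1.5 gives f = -2.875, negative; keep [1, 1.5]
u = 1.25 gives f = -0.703125, negative; keep [1, 1.25]
u = 1.125 gives f = 0.201172, positive; keep [1.125, 1.25]
u = 1.1875 gives f = -0.2371, negative; keep [1.125, 1.1875]

-0.2371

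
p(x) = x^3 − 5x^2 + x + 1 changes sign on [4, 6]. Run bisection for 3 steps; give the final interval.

midpoint 5: p = 6 > 0 → [4, 5]
midpoint 4.5: p = -4.625 < 0 → [4.5, 5]
midpoint 4.75: p = 0.109375 > 0 → [4.5, 4.75]

[4.5, 4.75]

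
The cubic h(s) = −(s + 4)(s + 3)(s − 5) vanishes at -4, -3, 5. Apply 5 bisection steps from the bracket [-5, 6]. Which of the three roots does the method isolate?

s = 0.5 gives h = 70.875, positive; keep [0.5, 6]
s = 3.25 gives h = 79.296875, positive; keep [3.25, 6]
s = 4.625 gives h = 24.662109, positive; keep [4.625, 6]
s = 5.3125 gives h = -24.1907, negative; keep [4.625, 5.3125]
s = 4.96875 gives h = 2.2334, positive; keep [4.96875, 5.3125]

5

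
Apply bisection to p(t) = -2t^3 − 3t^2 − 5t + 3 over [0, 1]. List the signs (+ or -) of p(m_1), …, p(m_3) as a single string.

-++

p(0.5) = -0.5 < 0, so the root lies in [0, 0.5]
p(0.25) = 1.53125 > 0, so the root lies in [0.25, 0.5]
p(0.375) = 0.597656 > 0, so the root lies in [0.375, 0.5]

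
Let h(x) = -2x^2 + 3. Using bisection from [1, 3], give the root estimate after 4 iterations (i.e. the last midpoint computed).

x = 2 gives h = -5, negative; keep [1, 2]
x = 1.5 gives h = -1.5, negative; keep [1, 1.5]
x = 1.25 gives h = -0.125, negative; keep [1, 1.25]
x = 1.125 gives h = 0.4688, positive; keep [1.125, 1.25]

1.125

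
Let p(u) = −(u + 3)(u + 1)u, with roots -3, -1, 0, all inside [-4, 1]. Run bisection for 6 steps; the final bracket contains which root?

midpoint -1.5: p = -1.125 < 0 → [-4, -1.5]
midpoint -2.75: p = -1.203125 < 0 → [-4, -2.75]
midpoint -3.375: p = 3.005859 > 0 → [-3.375, -2.75]
midpoint -3.0625: p = 0.3948 > 0 → [-3.0625, -2.75]
midpoint -2.90625: p = -0.5194 < 0 → [-3.0625, -2.90625]
midpoint -2.984375: p = -0.0925 < 0 → [-3.0625, -2.984375]

-3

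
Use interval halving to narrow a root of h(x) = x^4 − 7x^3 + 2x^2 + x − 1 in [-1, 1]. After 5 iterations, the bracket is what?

[-0.5625, -0.5]

x = 0 gives h = -1, negative; keep [-1, 0]
x = -0.5 gives h = -0.0625, negative; keep [-1, -0.5]
x = -0.75 gives h = 2.644531, positive; keep [-0.75, -0.5]
x = -0.625 gives h = 1.0178, positive; keep [-0.625, -0.5]
x = -0.5625 gives h = 0.4163, positive; keep [-0.5625, -0.5]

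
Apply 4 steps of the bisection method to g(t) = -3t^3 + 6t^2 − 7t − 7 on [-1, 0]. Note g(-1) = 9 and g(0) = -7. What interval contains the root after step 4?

[-0.625, -0.5625]

m = -0.5, g(m) = -1.625 (−); new bracket [-1, -0.5]
m = -0.75, g(m) = 2.890625 (+); new bracket [-0.75, -0.5]
m = -0.625, g(m) = 0.451172 (+); new bracket [-0.625, -0.5]
m = -0.5625, g(m) = -0.6301 (−); new bracket [-0.625, -0.5625]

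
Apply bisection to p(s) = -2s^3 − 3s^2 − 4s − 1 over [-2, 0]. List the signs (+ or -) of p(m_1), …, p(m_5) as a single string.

++-++

m = -1, p(m) = 2 (+); new bracket [-1, 0]
m = -0.5, p(m) = 0.5 (+); new bracket [-0.5, 0]
m = -0.25, p(m) = -0.15625 (−); new bracket [-0.5, -0.25]
m = -0.375, p(m) = 0.1836 (+); new bracket [-0.375, -0.25]
m = -0.3125, p(m) = 0.0181 (+); new bracket [-0.3125, -0.25]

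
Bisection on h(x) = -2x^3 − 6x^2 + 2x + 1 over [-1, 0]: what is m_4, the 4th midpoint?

-0.3125

h(-0.5) = -1.25 < 0, so the root lies in [-0.5, 0]
h(-0.25) = 0.15625 > 0, so the root lies in [-0.5, -0.25]
h(-0.375) = -0.488281 < 0, so the root lies in [-0.375, -0.25]
h(-0.3125) = -0.1499 < 0, so the root lies in [-0.3125, -0.25]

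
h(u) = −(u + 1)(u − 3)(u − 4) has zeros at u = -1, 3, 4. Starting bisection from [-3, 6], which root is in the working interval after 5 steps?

h(1.5) = -9.375 < 0, so the root lies in [-3, 1.5]
h(-0.75) = -4.453125 < 0, so the root lies in [-3, -0.75]
h(-1.875) = 25.060547 > 0, so the root lies in [-1.875, -0.75]
h(-1.3125) = 7.1594 > 0, so the root lies in [-1.3125, -0.75]
h(-1.03125) = 0.6338 > 0, so the root lies in [-1.03125, -0.75]

-1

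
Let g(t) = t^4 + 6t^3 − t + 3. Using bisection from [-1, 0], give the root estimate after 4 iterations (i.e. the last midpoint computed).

g(-0.5) = 2.8125 > 0, so the root lies in [-1, -0.5]
g(-0.75) = 1.535156 > 0, so the root lies in [-1, -0.75]
g(-0.875) = 0.44165 > 0, so the root lies in [-1, -0.875]
g(-0.9375) = -0.2339 < 0, so the root lies in [-0.9375, -0.875]

-0.9375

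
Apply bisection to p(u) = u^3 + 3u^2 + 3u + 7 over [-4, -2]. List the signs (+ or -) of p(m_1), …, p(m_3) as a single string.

midpoint -3: p = -2 < 0 → [-3, -2]
midpoint -2.5: p = 2.625 > 0 → [-3, -2.5]
midpoint -2.75: p = 0.640625 > 0 → [-3, -2.75]

-++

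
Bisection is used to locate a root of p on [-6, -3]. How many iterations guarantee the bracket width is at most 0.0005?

13

Width after n steps is 3/2^n. Need 2^n ≥ 3/0.0005 = 6000.
2^12 = 4096 < 6000 ≤ 2^13 = 8192, so n = 13.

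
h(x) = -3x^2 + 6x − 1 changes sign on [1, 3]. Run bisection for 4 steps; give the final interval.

midpoint 2: h = -1 < 0 → [1, 2]
midpoint 1.5: h = 1.25 > 0 → [1.5, 2]
midpoint 1.75: h = 0.3125 > 0 → [1.75, 2]
midpoint 1.875: h = -0.2969 < 0 → [1.75, 1.875]

[1.75, 1.875]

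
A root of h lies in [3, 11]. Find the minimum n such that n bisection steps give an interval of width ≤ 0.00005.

Width after n steps is 8/2^n. Need 2^n ≥ 8/0.00005 = 160000.
2^17 = 131072 < 160000 ≤ 2^18 = 262144, so n = 18.

18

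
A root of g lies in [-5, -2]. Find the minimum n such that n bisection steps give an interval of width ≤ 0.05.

Width after n steps is 3/2^n. Need 2^n ≥ 3/0.05 = 60.
2^5 = 32 < 60 ≤ 2^6 = 64, so n = 6.

6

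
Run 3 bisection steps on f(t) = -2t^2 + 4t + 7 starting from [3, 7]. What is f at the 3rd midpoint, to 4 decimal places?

m = 5, f(m) = -23 (−); new bracket [3, 5]
m = 4, f(m) = -9 (−); new bracket [3, 4]
m = 3.5, f(m) = -3.5 (−); new bracket [3, 3.5]

-3.5000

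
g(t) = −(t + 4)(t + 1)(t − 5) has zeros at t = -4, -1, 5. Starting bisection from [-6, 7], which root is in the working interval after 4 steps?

5

g(0.5) = 30.375 > 0, so the root lies in [0.5, 7]
g(3.75) = 46.015625 > 0, so the root lies in [3.75, 7]
g(5.375) = -22.412109 < 0, so the root lies in [3.75, 5.375]
g(4.5625) = 20.8376 > 0, so the root lies in [4.5625, 5.375]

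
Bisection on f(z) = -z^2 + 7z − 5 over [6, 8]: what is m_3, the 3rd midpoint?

6.25

z = 7 gives f = -5, negative; keep [6, 7]
z = 6.5 gives f = -1.75, negative; keep [6, 6.5]
z = 6.25 gives f = -0.3125, negative; keep [6, 6.25]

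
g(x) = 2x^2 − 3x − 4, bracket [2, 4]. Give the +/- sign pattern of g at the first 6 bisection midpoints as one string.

m = 3, g(m) = 5 (+); new bracket [2, 3]
m = 2.5, g(m) = 1 (+); new bracket [2, 2.5]
m = 2.25, g(m) = -0.625 (−); new bracket [2.25, 2.5]
m = 2.375, g(m) = 0.1562 (+); new bracket [2.25, 2.375]
m = 2.3125, g(m) = -0.2422 (−); new bracket [2.3125, 2.375]
m = 2.34375, g(m) = -0.0449 (−); new bracket [2.34375, 2.375]

++-+--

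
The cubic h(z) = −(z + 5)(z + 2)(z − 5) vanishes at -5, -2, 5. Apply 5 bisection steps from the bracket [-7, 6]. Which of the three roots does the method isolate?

midpoint -0.5: h = 37.125 > 0 → [-0.5, 6]
midpoint 2.75: h = 82.828125 > 0 → [2.75, 6]
midpoint 4.375: h = 37.353516 > 0 → [4.375, 6]
midpoint 5.1875: h = -13.7292 < 0 → [4.375, 5.1875]
midpoint 4.78125: h = 14.5095 > 0 → [4.78125, 5.1875]

5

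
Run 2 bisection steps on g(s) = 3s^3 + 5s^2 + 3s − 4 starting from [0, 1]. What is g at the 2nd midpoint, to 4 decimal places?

2.3281

s = 0.5 gives g = -0.875, negative; keep [0.5, 1]
s = 0.75 gives g = 2.328125, positive; keep [0.5, 0.75]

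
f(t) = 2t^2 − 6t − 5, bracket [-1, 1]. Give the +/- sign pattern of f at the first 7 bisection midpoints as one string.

m = 0, f(m) = -5 (−); new bracket [-1, 0]
m = -0.5, f(m) = -1.5 (−); new bracket [-1, -0.5]
m = -0.75, f(m) = 0.625 (+); new bracket [-0.75, -0.5]
m = -0.625, f(m) = -0.4688 (−); new bracket [-0.75, -0.625]
m = -0.6875, f(m) = 0.0703 (+); new bracket [-0.6875, -0.625]
m = -0.65625, f(m) = -0.2012 (−); new bracket [-0.6875, -0.65625]
m = -0.671875, f(m) = -0.0659 (−); new bracket [-0.6875, -0.671875]

--+-+--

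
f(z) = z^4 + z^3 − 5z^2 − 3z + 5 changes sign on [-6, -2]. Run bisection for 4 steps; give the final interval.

z = -4 gives f = 129, positive; keep [-4, -2]
z = -3 gives f = 23, positive; keep [-3, -2]
z = -2.5 gives f = 4.6875, positive; keep [-2.5, -2]
z = -2.25 gives f = 0.6758, positive; keep [-2.25, -2]

[-2.25, -2]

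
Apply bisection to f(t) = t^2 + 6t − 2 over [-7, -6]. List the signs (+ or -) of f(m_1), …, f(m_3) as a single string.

f(-6.5) = 1.25 > 0, so the root lies in [-6.5, -6]
f(-6.25) = -0.4375 < 0, so the root lies in [-6.5, -6.25]
f(-6.375) = 0.390625 > 0, so the root lies in [-6.375, -6.25]

+-+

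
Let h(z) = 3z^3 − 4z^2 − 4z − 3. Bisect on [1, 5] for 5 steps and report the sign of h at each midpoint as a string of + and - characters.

m = 3, h(m) = 30 (+); new bracket [1, 3]
m = 2, h(m) = -3 (−); new bracket [2, 3]
m = 2.5, h(m) = 8.875 (+); new bracket [2, 2.5]
m = 2.25, h(m) = 1.9219 (+); new bracket [2, 2.25]
m = 2.125, h(m) = -0.7754 (−); new bracket [2.125, 2.25]

+-++-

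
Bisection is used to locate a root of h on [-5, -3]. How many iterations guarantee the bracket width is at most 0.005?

9

Width after n steps is 2/2^n. Need 2^n ≥ 2/0.005 = 400.
2^8 = 256 < 400 ≤ 2^9 = 512, so n = 9.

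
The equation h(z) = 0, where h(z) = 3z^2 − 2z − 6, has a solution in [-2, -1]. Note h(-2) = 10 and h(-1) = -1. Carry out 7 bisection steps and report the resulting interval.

[-1.125, -1.1171875]

midpoint -1.5: h = 3.75 > 0 → [-1.5, -1]
midpoint -1.25: h = 1.1875 > 0 → [-1.25, -1]
midpoint -1.125: h = 0.046875 > 0 → [-1.125, -1]
midpoint -1.0625: h = -0.4883 < 0 → [-1.125, -1.0625]
midpoint -1.09375: h = -0.2236 < 0 → [-1.125, -1.09375]
midpoint -1.109375: h = -0.0891 < 0 → [-1.125, -1.109375]
midpoint -1.1171875: h = -0.0213 < 0 → [-1.125, -1.1171875]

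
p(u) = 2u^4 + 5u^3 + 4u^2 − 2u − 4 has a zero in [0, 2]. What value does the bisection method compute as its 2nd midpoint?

m = 1, p(m) = 5 (+); new bracket [0, 1]
m = 0.5, p(m) = -3.25 (−); new bracket [0.5, 1]

0.5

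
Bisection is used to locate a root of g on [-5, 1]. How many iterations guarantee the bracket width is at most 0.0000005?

Width after n steps is 6/2^n. Need 2^n ≥ 6/0.0000005 = 12000000.
2^23 = 8388608 < 12000000 ≤ 2^24 = 16777216, so n = 24.

24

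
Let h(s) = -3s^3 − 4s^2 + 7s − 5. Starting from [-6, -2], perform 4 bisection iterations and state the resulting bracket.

[-2.75, -2.5]

midpoint -4: h = 95 > 0 → [-4, -2]
midpoint -3: h = 19 > 0 → [-3, -2]
midpoint -2.5: h = -0.625 < 0 → [-3, -2.5]
midpoint -2.75: h = 7.8906 > 0 → [-2.75, -2.5]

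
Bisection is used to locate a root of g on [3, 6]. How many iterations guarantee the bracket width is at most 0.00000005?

26

Width after n steps is 3/2^n. Need 2^n ≥ 3/0.00000005 = 60000000.
2^25 = 33554432 < 60000000 ≤ 2^26 = 67108864, so n = 26.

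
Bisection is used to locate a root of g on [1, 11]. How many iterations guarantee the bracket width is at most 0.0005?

Width after n steps is 10/2^n. Need 2^n ≥ 10/0.0005 = 20000.
2^14 = 16384 < 20000 ≤ 2^15 = 32768, so n = 15.

15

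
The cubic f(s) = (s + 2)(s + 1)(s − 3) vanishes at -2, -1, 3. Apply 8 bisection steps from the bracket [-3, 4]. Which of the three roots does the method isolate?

3

m = 0.5, f(m) = -9.375 (−); new bracket [0.5, 4]
m = 2.25, f(m) = -10.359375 (−); new bracket [2.25, 4]
m = 3.125, f(m) = 2.642578 (+); new bracket [2.25, 3.125]
m = 2.6875, f(m) = -5.4016 (−); new bracket [2.6875, 3.125]
m = 2.90625, f(m) = -1.7967 (−); new bracket [2.90625, 3.125]
m = 3.015625, f(m) = 0.3147 (+); new bracket [2.90625, 3.015625]
m = 2.9609375, f(m) = -0.7676 (−); new bracket [2.9609375, 3.015625]
m = 2.98828125, f(m) = -0.2331 (−); new bracket [2.98828125, 3.015625]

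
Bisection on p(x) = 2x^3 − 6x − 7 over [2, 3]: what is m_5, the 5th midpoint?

p(2.5) = 9.25 > 0, so the root lies in [2, 2.5]
p(2.25) = 2.28125 > 0, so the root lies in [2, 2.25]
p(2.125) = -0.558594 < 0, so the root lies in [2.125, 2.25]
p(2.1875) = 0.8101 > 0, so the root lies in [2.125, 2.1875]
p(2.15625) = 0.1131 > 0, so the root lies in [2.125, 2.15625]

2.15625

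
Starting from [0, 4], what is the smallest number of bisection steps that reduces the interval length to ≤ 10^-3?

Width after n steps is 4/2^n. Need 2^n ≥ 4/10^-3 = 4000.
2^11 = 2048 < 4000 ≤ 2^12 = 4096, so n = 12.

12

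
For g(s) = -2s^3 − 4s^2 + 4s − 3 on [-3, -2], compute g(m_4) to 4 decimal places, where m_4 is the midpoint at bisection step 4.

1.4292

g(-2.5) = -6.75 < 0, so the root lies in [-3, -2.5]
g(-2.75) = -2.65625 < 0, so the root lies in [-3, -2.75]
g(-2.875) = -0.035156 < 0, so the root lies in [-3, -2.875]
g(-2.9375) = 1.4292 > 0, so the root lies in [-2.9375, -2.875]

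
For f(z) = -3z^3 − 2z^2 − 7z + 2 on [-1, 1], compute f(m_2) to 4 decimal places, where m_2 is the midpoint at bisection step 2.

z = 0 gives f = 2, positive; keep [0, 1]
z = 0.5 gives f = -2.375, negative; keep [0, 0.5]

-2.3750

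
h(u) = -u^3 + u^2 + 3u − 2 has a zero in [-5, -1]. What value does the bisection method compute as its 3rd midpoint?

-1.5

m = -3, h(m) = 25 (+); new bracket [-3, -1]
m = -2, h(m) = 4 (+); new bracket [-2, -1]
m = -1.5, h(m) = -0.875 (−); new bracket [-2, -1.5]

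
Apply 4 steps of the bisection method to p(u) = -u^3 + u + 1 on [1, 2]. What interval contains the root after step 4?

m = 1.5, p(m) = -0.875 (−); new bracket [1, 1.5]
m = 1.25, p(m) = 0.296875 (+); new bracket [1.25, 1.5]
m = 1.375, p(m) = -0.224609 (−); new bracket [1.25, 1.375]
m = 1.3125, p(m) = 0.0515 (+); new bracket [1.3125, 1.375]

[1.3125, 1.375]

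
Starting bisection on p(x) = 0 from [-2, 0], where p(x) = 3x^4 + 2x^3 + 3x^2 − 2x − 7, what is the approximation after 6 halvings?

-1.09375

p(-1) = -1 < 0, so the root lies in [-2, -1]
p(-1.5) = 11.1875 > 0, so the root lies in [-1.5, -1]
p(-1.25) = 3.605469 > 0, so the root lies in [-1.25, -1]
p(-1.125) = 1.0046 > 0, so the root lies in [-1.125, -1]
p(-1.0625) = -0.0639 < 0, so the root lies in [-1.125, -1.0625]
p(-1.09375) = 0.4528 > 0, so the root lies in [-1.09375, -1.0625]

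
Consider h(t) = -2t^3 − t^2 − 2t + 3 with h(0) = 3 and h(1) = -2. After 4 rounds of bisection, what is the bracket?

h(0.5) = 1.5 > 0, so the root lies in [0.5, 1]
h(0.75) = 0.09375 > 0, so the root lies in [0.75, 1]
h(0.875) = -0.855469 < 0, so the root lies in [0.75, 0.875]
h(0.8125) = -0.3579 < 0, so the root lies in [0.75, 0.8125]

[0.75, 0.8125]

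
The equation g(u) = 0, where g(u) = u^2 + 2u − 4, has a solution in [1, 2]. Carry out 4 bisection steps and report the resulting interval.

[1.1875, 1.25]

midpoint 1.5: g = 1.25 > 0 → [1, 1.5]
midpoint 1.25: g = 0.0625 > 0 → [1, 1.25]
midpoint 1.125: g = -0.484375 < 0 → [1.125, 1.25]
midpoint 1.1875: g = -0.2148 < 0 → [1.1875, 1.25]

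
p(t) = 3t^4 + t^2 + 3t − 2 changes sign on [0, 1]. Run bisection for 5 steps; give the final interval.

[0.5, 0.53125]

midpoint 0.5: p = -0.0625 < 0 → [0.5, 1]
midpoint 0.75: p = 1.761719 > 0 → [0.5, 0.75]
midpoint 0.625: p = 0.723389 > 0 → [0.5, 0.625]
midpoint 0.5625: p = 0.3042 > 0 → [0.5, 0.5625]
midpoint 0.53125: p = 0.1149 > 0 → [0.5, 0.53125]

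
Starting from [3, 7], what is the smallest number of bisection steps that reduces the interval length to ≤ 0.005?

10

Width after n steps is 4/2^n. Need 2^n ≥ 4/0.005 = 800.
2^9 = 512 < 800 ≤ 2^10 = 1024, so n = 10.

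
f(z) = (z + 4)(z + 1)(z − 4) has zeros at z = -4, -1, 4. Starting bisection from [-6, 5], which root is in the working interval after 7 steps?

m = -0.5, f(m) = -7.875 (−); new bracket [-0.5, 5]
m = 2.25, f(m) = -35.546875 (−); new bracket [2.25, 5]
m = 3.625, f(m) = -13.224609 (−); new bracket [3.625, 5]
m = 4.3125, f(m) = 13.8 (+); new bracket [3.625, 4.3125]
m = 3.96875, f(m) = -1.2373 (−); new bracket [3.96875, 4.3125]
m = 4.140625, f(m) = 5.8849 (+); new bracket [3.96875, 4.140625]
m = 4.0546875, f(m) = 2.2265 (+); new bracket [3.96875, 4.0546875]

4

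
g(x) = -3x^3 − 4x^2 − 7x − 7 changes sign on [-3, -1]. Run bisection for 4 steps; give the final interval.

g(-2) = 15 > 0, so the root lies in [-2, -1]
g(-1.5) = 4.625 > 0, so the root lies in [-1.5, -1]
g(-1.25) = 1.359375 > 0, so the root lies in [-1.25, -1]
g(-1.125) = 0.084 > 0, so the root lies in [-1.125, -1]

[-1.125, -1]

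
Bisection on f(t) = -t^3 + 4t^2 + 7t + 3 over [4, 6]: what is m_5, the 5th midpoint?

5.4375

t = 5 gives f = 13, positive; keep [5, 6]
t = 5.5 gives f = -3.875, negative; keep [5, 5.5]
t = 5.25 gives f = 5.296875, positive; keep [5.25, 5.5]
t = 5.375 gives f = 0.9004, positive; keep [5.375, 5.5]
t = 5.4375 gives f = -1.4392, negative; keep [5.375, 5.4375]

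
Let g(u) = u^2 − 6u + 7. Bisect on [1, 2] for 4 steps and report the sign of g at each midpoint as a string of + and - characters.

g(1.5) = 0.25 > 0, so the root lies in [1.5, 2]
g(1.75) = -0.4375 < 0, so the root lies in [1.5, 1.75]
g(1.625) = -0.109375 < 0, so the root lies in [1.5, 1.625]
g(1.5625) = 0.0664 > 0, so the root lies in [1.5625, 1.625]

+--+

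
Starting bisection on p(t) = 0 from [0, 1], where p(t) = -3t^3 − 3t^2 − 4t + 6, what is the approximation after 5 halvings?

m = 0.5, p(m) = 2.875 (+); new bracket [0.5, 1]
m = 0.75, p(m) = 0.046875 (+); new bracket [0.75, 1]
m = 0.875, p(m) = -1.806641 (−); new bracket [0.75, 0.875]
m = 0.8125, p(m) = -0.8396 (−); new bracket [0.75, 0.8125]
m = 0.78125, p(m) = -0.3866 (−); new bracket [0.75, 0.78125]

0.78125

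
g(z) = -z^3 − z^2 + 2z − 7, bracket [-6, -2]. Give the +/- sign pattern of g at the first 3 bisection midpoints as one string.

++-

midpoint -4: g = 33 > 0 → [-4, -2]
midpoint -3: g = 5 > 0 → [-3, -2]
midpoint -2.5: g = -2.625 < 0 → [-3, -2.5]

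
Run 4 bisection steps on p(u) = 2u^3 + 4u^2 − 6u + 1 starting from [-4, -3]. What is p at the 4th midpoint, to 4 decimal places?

u = -3.5 gives p = -14.75, negative; keep [-3.5, -3]
u = -3.25 gives p = -5.90625, negative; keep [-3.25, -3]
u = -3.125 gives p = -2.222656, negative; keep [-3.125, -3]
u = -3.0625 gives p = -0.5552, negative; keep [-3.0625, -3]

-0.5552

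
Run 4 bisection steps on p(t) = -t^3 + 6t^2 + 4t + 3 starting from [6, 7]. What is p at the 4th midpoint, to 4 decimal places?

t = 6.5 gives p = 7.875, positive; keep [6.5, 7]
t = 6.75 gives p = -4.171875, negative; keep [6.5, 6.75]
t = 6.625 gives p = 2.068359, positive; keep [6.625, 6.75]
t = 6.6875 gives p = -0.9968, negative; keep [6.625, 6.6875]

-0.9968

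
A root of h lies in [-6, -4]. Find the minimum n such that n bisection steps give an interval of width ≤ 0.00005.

Width after n steps is 2/2^n. Need 2^n ≥ 2/0.00005 = 40000.
2^15 = 32768 < 40000 ≤ 2^16 = 65536, so n = 16.

16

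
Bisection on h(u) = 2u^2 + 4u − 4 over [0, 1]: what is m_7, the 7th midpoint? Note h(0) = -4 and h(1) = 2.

m = 0.5, h(m) = -1.5 (−); new bracket [0.5, 1]
m = 0.75, h(m) = 0.125 (+); new bracket [0.5, 0.75]
m = 0.625, h(m) = -0.71875 (−); new bracket [0.625, 0.75]
m = 0.6875, h(m) = -0.3047 (−); new bracket [0.6875, 0.75]
m = 0.71875, h(m) = -0.0918 (−); new bracket [0.71875, 0.75]
m = 0.734375, h(m) = 0.0161 (+); new bracket [0.71875, 0.734375]
m = 0.7265625, h(m) = -0.038 (−); new bracket [0.7265625, 0.734375]

0.7265625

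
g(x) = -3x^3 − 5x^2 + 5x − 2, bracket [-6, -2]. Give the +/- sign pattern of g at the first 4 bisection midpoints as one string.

x = -4 gives g = 90, positive; keep [-4, -2]
x = -3 gives g = 19, positive; keep [-3, -2]
x = -2.5 gives g = 1.125, positive; keep [-2.5, -2]
x = -2.25 gives g = -4.3906, negative; keep [-2.5, -2.25]

+++-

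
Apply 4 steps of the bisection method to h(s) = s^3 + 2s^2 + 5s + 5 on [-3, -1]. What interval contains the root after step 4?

h(-2) = -5 < 0, so the root lies in [-2, -1]
h(-1.5) = -1.375 < 0, so the root lies in [-1.5, -1]
h(-1.25) = -0.078125 < 0, so the root lies in [-1.25, -1]
h(-1.125) = 0.4824 > 0, so the root lies in [-1.25, -1.125]

[-1.25, -1.125]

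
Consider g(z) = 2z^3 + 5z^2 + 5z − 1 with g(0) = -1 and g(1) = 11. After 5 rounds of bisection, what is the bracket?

midpoint 0.5: g = 3 > 0 → [0, 0.5]
midpoint 0.25: g = 0.59375 > 0 → [0, 0.25]
midpoint 0.125: g = -0.292969 < 0 → [0.125, 0.25]
midpoint 0.1875: g = 0.1265 > 0 → [0.125, 0.1875]
midpoint 0.15625: g = -0.0891 < 0 → [0.15625, 0.1875]

[0.15625, 0.1875]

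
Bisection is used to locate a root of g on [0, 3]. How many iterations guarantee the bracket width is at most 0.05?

Width after n steps is 3/2^n. Need 2^n ≥ 3/0.05 = 60.
2^5 = 32 < 60 ≤ 2^6 = 64, so n = 6.

6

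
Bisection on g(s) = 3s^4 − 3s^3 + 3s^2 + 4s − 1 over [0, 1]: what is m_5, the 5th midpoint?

s = 0.5 gives g = 1.5625, positive; keep [0, 0.5]
s = 0.25 gives g = 0.152344, positive; keep [0, 0.25]
s = 0.125 gives g = -0.458252, negative; keep [0.125, 0.25]
s = 0.1875 gives g = -0.1606, negative; keep [0.1875, 0.25]
s = 0.21875 gives g = -0.006, negative; keep [0.21875, 0.25]

0.21875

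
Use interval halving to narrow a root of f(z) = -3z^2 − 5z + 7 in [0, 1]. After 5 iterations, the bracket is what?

[0.90625, 0.9375]

midpoint 0.5: f = 3.75 > 0 → [0.5, 1]
midpoint 0.75: f = 1.5625 > 0 → [0.75, 1]
midpoint 0.875: f = 0.328125 > 0 → [0.875, 1]
midpoint 0.9375: f = -0.3242 < 0 → [0.875, 0.9375]
midpoint 0.90625: f = 0.0049 > 0 → [0.90625, 0.9375]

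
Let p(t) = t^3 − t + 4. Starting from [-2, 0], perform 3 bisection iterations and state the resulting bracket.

[-2, -1.75]

t = -1 gives p = 4, positive; keep [-2, -1]
t = -1.5 gives p = 2.125, positive; keep [-2, -1.5]
t = -1.75 gives p = 0.390625, positive; keep [-2, -1.75]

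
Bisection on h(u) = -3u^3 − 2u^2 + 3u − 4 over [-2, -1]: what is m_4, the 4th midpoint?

-1.6875

u = -1.5 gives h = -2.875, negative; keep [-2, -1.5]
u = -1.75 gives h = 0.703125, positive; keep [-1.75, -1.5]
u = -1.625 gives h = -1.283203, negative; keep [-1.75, -1.625]
u = -1.6875 gives h = -0.3416, negative; keep [-1.75, -1.6875]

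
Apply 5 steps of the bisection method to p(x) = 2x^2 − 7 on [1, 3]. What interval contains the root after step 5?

midpoint 2: p = 1 > 0 → [1, 2]
midpoint 1.5: p = -2.5 < 0 → [1.5, 2]
midpoint 1.75: p = -0.875 < 0 → [1.75, 2]
midpoint 1.875: p = 0.0312 > 0 → [1.75, 1.875]
midpoint 1.8125: p = -0.4297 < 0 → [1.8125, 1.875]

[1.8125, 1.875]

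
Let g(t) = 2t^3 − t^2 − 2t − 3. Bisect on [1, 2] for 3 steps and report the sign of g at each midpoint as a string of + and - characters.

-+-

midpoint 1.5: g = -1.5 < 0 → [1.5, 2]
midpoint 1.75: g = 1.15625 > 0 → [1.5, 1.75]
midpoint 1.625: g = -0.308594 < 0 → [1.625, 1.75]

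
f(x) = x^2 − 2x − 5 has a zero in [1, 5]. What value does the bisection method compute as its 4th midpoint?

m = 3, f(m) = -2 (−); new bracket [3, 5]
m = 4, f(m) = 3 (+); new bracket [3, 4]
m = 3.5, f(m) = 0.25 (+); new bracket [3, 3.5]
m = 3.25, f(m) = -0.9375 (−); new bracket [3.25, 3.5]

3.25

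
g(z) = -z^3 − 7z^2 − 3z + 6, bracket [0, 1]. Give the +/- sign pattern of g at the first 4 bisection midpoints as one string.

g(0.5) = 2.625 > 0, so the root lies in [0.5, 1]
g(0.75) = -0.609375 < 0, so the root lies in [0.5, 0.75]
g(0.625) = 1.146484 > 0, so the root lies in [0.625, 0.75]
g(0.6875) = 0.304 > 0, so the root lies in [0.6875, 0.75]

+-++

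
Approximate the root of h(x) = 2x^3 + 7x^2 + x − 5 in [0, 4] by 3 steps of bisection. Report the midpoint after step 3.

x = 2 gives h = 41, positive; keep [0, 2]
x = 1 gives h = 5, positive; keep [0, 1]
x = 0.5 gives h = -2.5, negative; keep [0.5, 1]

0.5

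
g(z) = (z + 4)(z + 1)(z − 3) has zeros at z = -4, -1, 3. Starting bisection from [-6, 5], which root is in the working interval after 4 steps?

3

midpoint -0.5: g = -6.125 < 0 → [-0.5, 5]
midpoint 2.25: g = -15.234375 < 0 → [2.25, 5]
midpoint 3.625: g = 22.041016 > 0 → [2.25, 3.625]
midpoint 2.9375: g = -1.7073 < 0 → [2.9375, 3.625]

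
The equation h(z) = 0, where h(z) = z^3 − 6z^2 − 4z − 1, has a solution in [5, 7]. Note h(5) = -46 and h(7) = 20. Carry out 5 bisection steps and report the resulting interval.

[6.625, 6.6875]

midpoint 6: h = -25 < 0 → [6, 7]
midpoint 6.5: h = -5.875 < 0 → [6.5, 7]
midpoint 6.75: h = 6.171875 > 0 → [6.5, 6.75]
midpoint 6.625: h = -0.0684 < 0 → [6.625, 6.75]
midpoint 6.6875: h = 2.9968 > 0 → [6.625, 6.6875]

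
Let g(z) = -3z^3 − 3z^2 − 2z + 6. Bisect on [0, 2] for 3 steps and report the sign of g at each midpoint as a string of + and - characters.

g(1) = -2 < 0, so the root lies in [0, 1]
g(0.5) = 3.875 > 0, so the root lies in [0.5, 1]
g(0.75) = 1.546875 > 0, so the root lies in [0.75, 1]

-++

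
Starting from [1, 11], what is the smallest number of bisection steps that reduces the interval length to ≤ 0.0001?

17

Width after n steps is 10/2^n. Need 2^n ≥ 10/0.0001 = 100000.
2^16 = 65536 < 100000 ≤ 2^17 = 131072, so n = 17.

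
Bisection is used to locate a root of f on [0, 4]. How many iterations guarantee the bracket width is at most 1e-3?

Width after n steps is 4/2^n. Need 2^n ≥ 4/1e-3 = 4000.
2^11 = 2048 < 4000 ≤ 2^12 = 4096, so n = 12.

12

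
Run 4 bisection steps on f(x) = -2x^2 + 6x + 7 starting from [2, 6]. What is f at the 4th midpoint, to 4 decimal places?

m = 4, f(m) = -1 (−); new bracket [2, 4]
m = 3, f(m) = 7 (+); new bracket [3, 4]
m = 3.5, f(m) = 3.5 (+); new bracket [3.5, 4]
m = 3.75, f(m) = 1.375 (+); new bracket [3.75, 4]

1.3750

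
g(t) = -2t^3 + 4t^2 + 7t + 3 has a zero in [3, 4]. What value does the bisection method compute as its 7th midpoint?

3.2265625

m = 3.5, g(m) = -9.25 (−); new bracket [3, 3.5]
m = 3.25, g(m) = -0.65625 (−); new bracket [3, 3.25]
m = 3.125, g(m) = 2.902344 (+); new bracket [3.125, 3.25]
m = 3.1875, g(m) = 1.1821 (+); new bracket [3.1875, 3.25]
m = 3.21875, g(m) = 0.2779 (+); new bracket [3.21875, 3.25]
m = 3.234375, g(m) = -0.1854 (−); new bracket [3.21875, 3.234375]
m = 3.2265625, g(m) = 0.0472 (+); new bracket [3.2265625, 3.234375]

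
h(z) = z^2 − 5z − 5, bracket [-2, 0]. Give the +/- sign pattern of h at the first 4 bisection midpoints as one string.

h(-1) = 1 > 0, so the root lies in [-1, 0]
h(-0.5) = -2.25 < 0, so the root lies in [-1, -0.5]
h(-0.75) = -0.6875 < 0, so the root lies in [-1, -0.75]
h(-0.875) = 0.1406 > 0, so the root lies in [-0.875, -0.75]

+--+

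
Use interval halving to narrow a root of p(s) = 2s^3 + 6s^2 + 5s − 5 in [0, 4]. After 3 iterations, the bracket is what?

[0.5, 1]

midpoint 2: p = 45 > 0 → [0, 2]
midpoint 1: p = 8 > 0 → [0, 1]
midpoint 0.5: p = -0.75 < 0 → [0.5, 1]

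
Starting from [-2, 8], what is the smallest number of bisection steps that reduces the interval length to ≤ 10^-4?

17

Width after n steps is 10/2^n. Need 2^n ≥ 10/10^-4 = 100000.
2^16 = 65536 < 100000 ≤ 2^17 = 131072, so n = 17.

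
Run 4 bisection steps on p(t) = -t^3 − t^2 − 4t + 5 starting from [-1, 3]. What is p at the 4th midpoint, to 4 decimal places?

1.0156

midpoint 1: p = -1 < 0 → [-1, 1]
midpoint 0: p = 5 > 0 → [0, 1]
midpoint 0.5: p = 2.625 > 0 → [0.5, 1]
midpoint 0.75: p = 1.0156 > 0 → [0.75, 1]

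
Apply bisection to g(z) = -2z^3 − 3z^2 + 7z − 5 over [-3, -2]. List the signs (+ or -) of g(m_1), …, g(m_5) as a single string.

----+

midpoint -2.5: g = -10 < 0 → [-3, -2.5]
midpoint -2.75: g = -5.34375 < 0 → [-3, -2.75]
midpoint -2.875: g = -2.394531 < 0 → [-3, -2.875]
midpoint -2.9375: g = -0.7544 < 0 → [-3, -2.9375]
midpoint -2.96875: g = 0.1083 > 0 → [-2.96875, -2.9375]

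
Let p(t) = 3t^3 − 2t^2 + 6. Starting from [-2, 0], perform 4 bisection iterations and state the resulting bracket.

m = -1, p(m) = 1 (+); new bracket [-2, -1]
m = -1.5, p(m) = -8.625 (−); new bracket [-1.5, -1]
m = -1.25, p(m) = -2.984375 (−); new bracket [-1.25, -1]
m = -1.125, p(m) = -0.8027 (−); new bracket [-1.125, -1]

[-1.125, -1]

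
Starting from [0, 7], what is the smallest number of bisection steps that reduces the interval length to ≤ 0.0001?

17

Width after n steps is 7/2^n. Need 2^n ≥ 7/0.0001 = 70000.
2^16 = 65536 < 70000 ≤ 2^17 = 131072, so n = 17.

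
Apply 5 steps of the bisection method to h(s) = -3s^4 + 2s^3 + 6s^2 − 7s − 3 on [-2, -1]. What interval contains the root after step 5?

[-1.46875, -1.4375]

m = -1.5, h(m) = -0.9375 (−); new bracket [-1.5, -1]
m = -1.25, h(m) = 3.894531 (+); new bracket [-1.5, -1.25]
m = -1.375, h(m) = 2.046143 (+); new bracket [-1.5, -1.375]
m = -1.4375, h(m) = 0.7099 (+); new bracket [-1.5, -1.4375]
m = -1.46875, h(m) = -0.0731 (−); new bracket [-1.46875, -1.4375]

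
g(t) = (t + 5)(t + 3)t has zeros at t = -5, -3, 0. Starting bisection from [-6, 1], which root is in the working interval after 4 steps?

t = -2.5 gives g = -3.125, negative; keep [-2.5, 1]
t = -0.75 gives g = -7.171875, negative; keep [-0.75, 1]
t = 0.125 gives g = 2.001953, positive; keep [-0.75, 0.125]
t = -0.3125 gives g = -3.9368, negative; keep [-0.3125, 0.125]

0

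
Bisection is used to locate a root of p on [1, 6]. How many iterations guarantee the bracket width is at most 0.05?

Width after n steps is 5/2^n. Need 2^n ≥ 5/0.05 = 100.
2^6 = 64 < 100 ≤ 2^7 = 128, so n = 7.

7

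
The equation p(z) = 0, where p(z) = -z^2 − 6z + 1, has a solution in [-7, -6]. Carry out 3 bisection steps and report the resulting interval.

midpoint -6.5: p = -2.25 < 0 → [-6.5, -6]
midpoint -6.25: p = -0.5625 < 0 → [-6.25, -6]
midpoint -6.125: p = 0.234375 > 0 → [-6.25, -6.125]

[-6.25, -6.125]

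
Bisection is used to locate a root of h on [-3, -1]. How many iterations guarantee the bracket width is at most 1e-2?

8

Width after n steps is 2/2^n. Need 2^n ≥ 2/1e-2 = 200.
2^7 = 128 < 200 ≤ 2^8 = 256, so n = 8.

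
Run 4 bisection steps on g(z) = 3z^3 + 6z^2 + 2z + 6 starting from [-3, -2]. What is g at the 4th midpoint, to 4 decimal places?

m = -2.5, g(m) = -8.375 (−); new bracket [-2.5, -2]
m = -2.25, g(m) = -2.296875 (−); new bracket [-2.25, -2]
m = -2.125, g(m) = 0.056641 (+); new bracket [-2.25, -2.125]
m = -2.1875, g(m) = -1.0667 (−); new bracket [-2.1875, -2.125]

-1.0667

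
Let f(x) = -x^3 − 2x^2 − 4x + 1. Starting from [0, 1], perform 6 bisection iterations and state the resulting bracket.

[0.21875, 0.234375]

m = 0.5, f(m) = -1.625 (−); new bracket [0, 0.5]
m = 0.25, f(m) = -0.140625 (−); new bracket [0, 0.25]
m = 0.125, f(m) = 0.466797 (+); new bracket [0.125, 0.25]
m = 0.1875, f(m) = 0.1731 (+); new bracket [0.1875, 0.25]
m = 0.21875, f(m) = 0.0188 (+); new bracket [0.21875, 0.25]
m = 0.234375, f(m) = -0.0602 (−); new bracket [0.21875, 0.234375]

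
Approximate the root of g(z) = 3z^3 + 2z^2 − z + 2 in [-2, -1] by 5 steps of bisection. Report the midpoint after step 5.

-1.28125

z = -1.5 gives g = -2.125, negative; keep [-1.5, -1]
z = -1.25 gives g = 0.515625, positive; keep [-1.5, -1.25]
z = -1.375 gives g = -0.642578, negative; keep [-1.375, -1.25]
z = -1.3125 gives g = -0.0251, negative; keep [-1.3125, -1.25]
z = -1.28125 gives g = 0.2545, positive; keep [-1.3125, -1.28125]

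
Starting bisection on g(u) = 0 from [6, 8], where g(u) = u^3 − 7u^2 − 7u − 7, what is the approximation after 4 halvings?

7.875

midpoint 7: g = -56 < 0 → [7, 8]
midpoint 7.5: g = -31.375 < 0 → [7.5, 8]
midpoint 7.75: g = -16.203125 < 0 → [7.75, 8]
midpoint 7.875: g = -7.8613 < 0 → [7.875, 8]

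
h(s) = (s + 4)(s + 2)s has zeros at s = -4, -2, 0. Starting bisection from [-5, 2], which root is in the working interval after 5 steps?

s = -1.5 gives h = -1.875, negative; keep [-1.5, 2]
s = 0.25 gives h = 2.390625, positive; keep [-1.5, 0.25]
s = -0.625 gives h = -2.900391, negative; keep [-0.625, 0.25]
s = -0.1875 gives h = -1.2957, negative; keep [-0.1875, 0.25]
s = 0.03125 gives h = 0.2559, positive; keep [-0.1875, 0.03125]

0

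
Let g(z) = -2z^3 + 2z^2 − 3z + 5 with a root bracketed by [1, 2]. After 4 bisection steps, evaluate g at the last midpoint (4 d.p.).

-0.0142

z = 1.5 gives g = -1.75, negative; keep [1, 1.5]
z = 1.25 gives g = 0.46875, positive; keep [1.25, 1.5]
z = 1.375 gives g = -0.542969, negative; keep [1.25, 1.375]
z = 1.3125 gives g = -0.0142, negative; keep [1.25, 1.3125]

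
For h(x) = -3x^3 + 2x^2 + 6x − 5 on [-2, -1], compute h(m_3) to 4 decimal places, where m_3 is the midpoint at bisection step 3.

-1.6699

h(-1.5) = 0.625 > 0, so the root lies in [-1.5, -1]
h(-1.25) = -3.515625 < 0, so the root lies in [-1.5, -1.25]
h(-1.375) = -1.669922 < 0, so the root lies in [-1.5, -1.375]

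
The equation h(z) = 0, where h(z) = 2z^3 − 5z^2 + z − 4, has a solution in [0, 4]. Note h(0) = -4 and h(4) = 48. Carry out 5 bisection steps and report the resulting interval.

[2.5, 2.625]

z = 2 gives h = -6, negative; keep [2, 4]
z = 3 gives h = 8, positive; keep [2, 3]
z = 2.5 gives h = -1.5, negative; keep [2.5, 3]
z = 2.75 gives h = 2.5312, positive; keep [2.5, 2.75]
z = 2.625 gives h = 0.3477, positive; keep [2.5, 2.625]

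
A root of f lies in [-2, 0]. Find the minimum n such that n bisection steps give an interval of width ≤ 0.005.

9

Width after n steps is 2/2^n. Need 2^n ≥ 2/0.005 = 400.
2^8 = 256 < 400 ≤ 2^9 = 512, so n = 9.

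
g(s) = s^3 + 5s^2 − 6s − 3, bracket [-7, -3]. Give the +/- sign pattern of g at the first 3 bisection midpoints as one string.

midpoint -5: g = 27 > 0 → [-7, -5]
midpoint -6: g = -3 < 0 → [-6, -5]
midpoint -5.5: g = 14.875 > 0 → [-6, -5.5]

+-+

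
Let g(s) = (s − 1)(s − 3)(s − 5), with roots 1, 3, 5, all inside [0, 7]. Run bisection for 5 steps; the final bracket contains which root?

5

m = 3.5, g(m) = -1.875 (−); new bracket [3.5, 7]
m = 5.25, g(m) = 2.390625 (+); new bracket [3.5, 5.25]
m = 4.375, g(m) = -2.900391 (−); new bracket [4.375, 5.25]
m = 4.8125, g(m) = -1.2957 (−); new bracket [4.8125, 5.25]
m = 5.03125, g(m) = 0.2559 (+); new bracket [4.8125, 5.03125]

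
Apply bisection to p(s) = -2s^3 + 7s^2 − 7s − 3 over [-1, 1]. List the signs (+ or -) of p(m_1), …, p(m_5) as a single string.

midpoint 0: p = -3 < 0 → [-1, 0]
midpoint -0.5: p = 2.5 > 0 → [-0.5, 0]
midpoint -0.25: p = -0.78125 < 0 → [-0.5, -0.25]
midpoint -0.375: p = 0.7148 > 0 → [-0.375, -0.25]
midpoint -0.3125: p = -0.0679 < 0 → [-0.375, -0.3125]

-+-+-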